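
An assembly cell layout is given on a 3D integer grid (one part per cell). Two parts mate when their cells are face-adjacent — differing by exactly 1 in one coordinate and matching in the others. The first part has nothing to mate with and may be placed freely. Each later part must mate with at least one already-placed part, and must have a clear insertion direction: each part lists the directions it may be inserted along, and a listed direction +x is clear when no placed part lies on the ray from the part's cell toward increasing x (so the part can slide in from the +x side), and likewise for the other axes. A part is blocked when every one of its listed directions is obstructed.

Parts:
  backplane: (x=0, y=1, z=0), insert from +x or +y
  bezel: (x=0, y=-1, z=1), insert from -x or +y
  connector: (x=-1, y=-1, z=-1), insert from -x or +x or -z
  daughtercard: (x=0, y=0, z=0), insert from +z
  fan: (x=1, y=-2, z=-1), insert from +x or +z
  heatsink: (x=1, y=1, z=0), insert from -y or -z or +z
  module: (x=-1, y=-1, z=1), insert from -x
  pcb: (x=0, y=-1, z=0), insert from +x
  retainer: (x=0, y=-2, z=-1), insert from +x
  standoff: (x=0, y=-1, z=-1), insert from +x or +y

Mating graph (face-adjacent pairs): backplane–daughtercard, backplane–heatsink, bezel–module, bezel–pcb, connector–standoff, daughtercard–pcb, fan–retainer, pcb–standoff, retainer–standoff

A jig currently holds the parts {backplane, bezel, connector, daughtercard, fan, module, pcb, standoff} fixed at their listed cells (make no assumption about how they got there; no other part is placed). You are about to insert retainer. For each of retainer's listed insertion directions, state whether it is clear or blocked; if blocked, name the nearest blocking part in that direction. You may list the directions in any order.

+x: blocked by fan

+x: nearest on ray is fan@(1, -2, -1) ⇒ blocked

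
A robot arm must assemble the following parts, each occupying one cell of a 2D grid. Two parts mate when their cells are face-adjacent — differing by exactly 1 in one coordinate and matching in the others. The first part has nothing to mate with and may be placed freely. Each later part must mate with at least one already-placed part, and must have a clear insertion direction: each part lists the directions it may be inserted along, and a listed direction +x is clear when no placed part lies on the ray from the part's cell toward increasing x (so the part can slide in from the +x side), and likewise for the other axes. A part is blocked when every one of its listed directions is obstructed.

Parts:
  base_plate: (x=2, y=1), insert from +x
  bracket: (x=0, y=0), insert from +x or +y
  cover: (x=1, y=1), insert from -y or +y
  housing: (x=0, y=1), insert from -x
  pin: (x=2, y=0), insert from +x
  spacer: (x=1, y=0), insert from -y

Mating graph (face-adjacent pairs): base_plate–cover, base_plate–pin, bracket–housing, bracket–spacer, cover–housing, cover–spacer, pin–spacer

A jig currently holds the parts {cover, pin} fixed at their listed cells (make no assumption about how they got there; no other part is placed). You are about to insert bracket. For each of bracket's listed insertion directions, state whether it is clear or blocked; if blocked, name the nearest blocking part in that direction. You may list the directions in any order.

+x: blocked by pin; +y: clear

+x: nearest on ray is pin@(2, 0) ⇒ blocked
+y: ray from bracket(0, 0) has no placed part ⇒ clear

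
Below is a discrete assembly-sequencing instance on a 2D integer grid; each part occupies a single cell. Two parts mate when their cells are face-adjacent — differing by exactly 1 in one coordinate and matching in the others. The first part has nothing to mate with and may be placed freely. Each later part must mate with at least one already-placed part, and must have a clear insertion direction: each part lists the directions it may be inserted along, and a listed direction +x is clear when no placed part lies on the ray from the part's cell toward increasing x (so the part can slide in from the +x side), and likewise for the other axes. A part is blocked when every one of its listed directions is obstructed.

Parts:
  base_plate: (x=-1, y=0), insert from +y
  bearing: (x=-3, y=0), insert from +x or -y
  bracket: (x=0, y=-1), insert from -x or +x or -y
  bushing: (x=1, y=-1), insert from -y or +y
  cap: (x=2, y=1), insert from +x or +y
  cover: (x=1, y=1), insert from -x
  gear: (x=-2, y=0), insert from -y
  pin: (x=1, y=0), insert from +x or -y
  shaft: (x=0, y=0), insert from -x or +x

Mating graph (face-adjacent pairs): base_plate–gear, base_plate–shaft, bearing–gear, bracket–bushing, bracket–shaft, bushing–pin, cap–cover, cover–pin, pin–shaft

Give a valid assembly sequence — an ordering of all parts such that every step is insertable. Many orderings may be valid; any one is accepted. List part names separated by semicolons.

bracket; bushing; shaft; pin; base_plate; cover; cap; gear; bearing

1. bracket@(0, -1) [-x clear] — {bracket}
2. bushing@(1, -1) [-y clear] — {bracket, bushing}
3. shaft@(0, 0) [-x clear] — {bracket, bushing, shaft}
4. pin@(1, 0) [+x clear] — {bracket, bushing, pin, shaft}
5. base_plate@(-1, 0) [+y clear] — {base_plate, bracket, bushing, pin, shaft}
6. cover@(1, 1) [-x clear] — {base_plate, bracket, bushing, cover, pin, shaft}
7. cap@(2, 1) [+x clear] — {base_plate, bracket, bushing, cap, cover, pin, shaft}
8. gear@(-2, 0) [-y clear] — {base_plate, bracket, bushing, cap, cover, gear, pin, shaft}
9. bearing@(-3, 0) [-y clear] — {base_plate, bearing, bracket, bushing, cap, cover, gear, pin, shaft}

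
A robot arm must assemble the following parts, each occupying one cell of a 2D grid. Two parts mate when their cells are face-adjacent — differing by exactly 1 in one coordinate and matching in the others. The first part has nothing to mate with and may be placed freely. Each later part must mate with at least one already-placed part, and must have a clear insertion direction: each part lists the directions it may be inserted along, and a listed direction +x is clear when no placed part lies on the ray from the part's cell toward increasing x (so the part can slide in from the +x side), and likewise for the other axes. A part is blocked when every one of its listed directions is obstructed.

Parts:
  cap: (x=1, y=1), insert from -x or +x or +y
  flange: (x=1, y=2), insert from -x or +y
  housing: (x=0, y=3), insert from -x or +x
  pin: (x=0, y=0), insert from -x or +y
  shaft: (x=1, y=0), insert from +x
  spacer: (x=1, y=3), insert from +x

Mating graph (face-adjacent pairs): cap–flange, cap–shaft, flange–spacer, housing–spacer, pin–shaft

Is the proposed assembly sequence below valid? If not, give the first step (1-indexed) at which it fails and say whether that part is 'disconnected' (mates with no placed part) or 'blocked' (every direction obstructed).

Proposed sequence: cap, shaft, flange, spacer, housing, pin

1. cap@(1, 1) [-x clear] — {cap}
2. shaft@(1, 0) [+x clear] — {cap, shaft}
3. flange@(1, 2) [-x clear] — {cap, flange, shaft}
4. spacer@(1, 3) [+x clear] — {cap, flange, shaft, spacer}
5. housing@(0, 3) [-x clear] — {cap, flange, housing, shaft, spacer}
6. pin@(0, 0) [-x clear] — {cap, flange, housing, pin, shaft, spacer}

Valid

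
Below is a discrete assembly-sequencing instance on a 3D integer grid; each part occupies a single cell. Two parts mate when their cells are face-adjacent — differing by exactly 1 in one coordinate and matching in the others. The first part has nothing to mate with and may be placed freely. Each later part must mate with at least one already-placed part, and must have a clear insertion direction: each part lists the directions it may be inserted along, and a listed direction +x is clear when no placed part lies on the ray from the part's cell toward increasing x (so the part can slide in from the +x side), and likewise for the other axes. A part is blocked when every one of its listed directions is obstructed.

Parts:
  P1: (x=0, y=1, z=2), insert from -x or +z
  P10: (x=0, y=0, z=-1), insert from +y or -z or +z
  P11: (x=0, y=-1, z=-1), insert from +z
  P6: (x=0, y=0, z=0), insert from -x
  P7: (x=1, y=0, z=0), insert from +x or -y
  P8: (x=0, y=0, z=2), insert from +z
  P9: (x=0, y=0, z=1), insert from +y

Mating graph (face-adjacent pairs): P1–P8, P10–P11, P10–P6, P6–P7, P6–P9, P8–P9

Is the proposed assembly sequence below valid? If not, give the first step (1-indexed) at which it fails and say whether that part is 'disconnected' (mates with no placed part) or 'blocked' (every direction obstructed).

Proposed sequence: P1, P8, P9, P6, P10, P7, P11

1. P1@(0, 1, 2) [-x clear] — {P1}
2. P8@(0, 0, 2) [+z clear] — {P1, P8}
3. P9@(0, 0, 1) [+y clear] — {P1, P8, P9}
4. P6@(0, 0, 0) [-x clear] — {P1, P6, P8, P9}
5. P10@(0, 0, -1) [+y clear] — {P1, P10, P6, P8, P9}
6. P7@(1, 0, 0) [+x clear] — {P1, P10, P6, P7, P8, P9}
7. P11@(0, -1, -1) [+z clear] — {P1, P10, P11, P6, P7, P8, P9}

Valid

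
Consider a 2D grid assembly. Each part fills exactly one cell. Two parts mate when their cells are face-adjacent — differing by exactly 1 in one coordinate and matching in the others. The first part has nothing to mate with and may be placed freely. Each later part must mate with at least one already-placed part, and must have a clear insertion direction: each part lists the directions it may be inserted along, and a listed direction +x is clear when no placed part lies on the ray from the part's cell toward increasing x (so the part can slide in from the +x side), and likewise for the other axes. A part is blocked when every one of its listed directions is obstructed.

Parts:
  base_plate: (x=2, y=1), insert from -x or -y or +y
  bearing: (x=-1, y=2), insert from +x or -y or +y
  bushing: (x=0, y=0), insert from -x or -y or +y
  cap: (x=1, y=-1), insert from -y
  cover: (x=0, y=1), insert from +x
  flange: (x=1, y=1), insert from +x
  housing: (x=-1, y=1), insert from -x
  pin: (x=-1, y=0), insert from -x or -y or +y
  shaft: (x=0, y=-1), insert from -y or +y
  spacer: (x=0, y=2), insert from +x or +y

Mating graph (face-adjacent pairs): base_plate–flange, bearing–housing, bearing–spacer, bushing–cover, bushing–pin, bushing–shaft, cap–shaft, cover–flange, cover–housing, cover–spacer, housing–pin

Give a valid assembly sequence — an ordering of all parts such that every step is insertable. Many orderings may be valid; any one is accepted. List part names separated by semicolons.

1. housing@(-1, 1) [-x clear] — {housing}
2. pin@(-1, 0) [-x clear] — {housing, pin}
3. bushing@(0, 0) [-y clear] — {bushing, housing, pin}
4. bearing@(-1, 2) [+x clear] — {bearing, bushing, housing, pin}
5. cover@(0, 1) [+x clear] — {bearing, bushing, cover, housing, pin}
6. flange@(1, 1) [+x clear] — {bearing, bushing, cover, flange, housing, pin}
7. base_plate@(2, 1) [-y clear] — {base_plate, bearing, bushing, cover, flange, housing, pin}
8. spacer@(0, 2) [+x clear] — {base_plate, bearing, bushing, cover, flange, housing, pin, spacer}
9. shaft@(0, -1) [-y clear] — {base_plate, bearing, bushing, cover, flange, housing, pin, shaft, spacer}
10. cap@(1, -1) [-y clear] — {base_plate, bearing, bushing, cap, cover, flange, housing, pin, shaft, spacer}

housing; pin; bushing; bearing; cover; flange; base_plate; spacer; shaft; cap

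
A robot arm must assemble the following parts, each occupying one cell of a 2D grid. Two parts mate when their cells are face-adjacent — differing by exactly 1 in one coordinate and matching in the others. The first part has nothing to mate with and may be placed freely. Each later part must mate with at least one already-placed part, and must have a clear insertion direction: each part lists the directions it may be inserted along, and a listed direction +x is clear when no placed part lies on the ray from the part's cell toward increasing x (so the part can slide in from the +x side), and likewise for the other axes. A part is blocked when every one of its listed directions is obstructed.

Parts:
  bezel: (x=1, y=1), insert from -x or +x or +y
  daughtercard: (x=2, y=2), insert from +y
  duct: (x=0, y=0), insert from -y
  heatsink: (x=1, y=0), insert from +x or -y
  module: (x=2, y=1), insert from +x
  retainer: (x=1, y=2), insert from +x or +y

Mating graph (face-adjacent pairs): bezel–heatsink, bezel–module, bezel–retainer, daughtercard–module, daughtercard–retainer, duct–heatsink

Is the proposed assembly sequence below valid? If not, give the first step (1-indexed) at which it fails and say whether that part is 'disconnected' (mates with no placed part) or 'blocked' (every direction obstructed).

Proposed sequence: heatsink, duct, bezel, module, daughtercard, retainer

1. heatsink@(1, 0) [+x clear] — {heatsink}
2. duct@(0, 0) [-y clear] — {duct, heatsink}
3. bezel@(1, 1) [-x clear] — {bezel, duct, heatsink}
4. module@(2, 1) [+x clear] — {bezel, duct, heatsink, module}
5. daughtercard@(2, 2) [+y clear] — {bezel, daughtercard, duct, heatsink, module}
6. retainer@(1, 2) [+y clear] — {bezel, daughtercard, duct, heatsink, module, retainer}

Valid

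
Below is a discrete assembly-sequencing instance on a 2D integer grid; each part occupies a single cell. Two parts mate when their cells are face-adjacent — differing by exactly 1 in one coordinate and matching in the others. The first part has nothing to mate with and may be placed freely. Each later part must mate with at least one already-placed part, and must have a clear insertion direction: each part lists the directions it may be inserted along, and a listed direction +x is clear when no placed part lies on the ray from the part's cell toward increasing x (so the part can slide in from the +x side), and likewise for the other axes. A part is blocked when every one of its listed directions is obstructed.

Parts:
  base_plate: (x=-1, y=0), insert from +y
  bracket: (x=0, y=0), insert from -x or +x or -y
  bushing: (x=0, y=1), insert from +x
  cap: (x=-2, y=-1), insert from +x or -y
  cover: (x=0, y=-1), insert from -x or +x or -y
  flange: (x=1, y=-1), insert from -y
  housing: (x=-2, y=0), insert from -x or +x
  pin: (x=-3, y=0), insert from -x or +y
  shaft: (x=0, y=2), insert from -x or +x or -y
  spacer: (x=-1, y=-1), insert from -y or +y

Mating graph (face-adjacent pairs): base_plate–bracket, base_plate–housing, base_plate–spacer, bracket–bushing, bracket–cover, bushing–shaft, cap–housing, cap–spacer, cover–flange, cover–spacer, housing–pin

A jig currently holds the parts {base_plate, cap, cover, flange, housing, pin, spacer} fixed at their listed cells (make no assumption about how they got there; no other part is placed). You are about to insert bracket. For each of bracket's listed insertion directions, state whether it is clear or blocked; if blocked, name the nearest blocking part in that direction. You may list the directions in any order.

+x: clear; -x: blocked by base_plate; -y: blocked by cover

-x: nearest on ray is base_plate@(-1, 0) ⇒ blocked
+x: ray from bracket(0, 0) has no placed part ⇒ clear
-y: nearest on ray is cover@(0, -1) ⇒ blocked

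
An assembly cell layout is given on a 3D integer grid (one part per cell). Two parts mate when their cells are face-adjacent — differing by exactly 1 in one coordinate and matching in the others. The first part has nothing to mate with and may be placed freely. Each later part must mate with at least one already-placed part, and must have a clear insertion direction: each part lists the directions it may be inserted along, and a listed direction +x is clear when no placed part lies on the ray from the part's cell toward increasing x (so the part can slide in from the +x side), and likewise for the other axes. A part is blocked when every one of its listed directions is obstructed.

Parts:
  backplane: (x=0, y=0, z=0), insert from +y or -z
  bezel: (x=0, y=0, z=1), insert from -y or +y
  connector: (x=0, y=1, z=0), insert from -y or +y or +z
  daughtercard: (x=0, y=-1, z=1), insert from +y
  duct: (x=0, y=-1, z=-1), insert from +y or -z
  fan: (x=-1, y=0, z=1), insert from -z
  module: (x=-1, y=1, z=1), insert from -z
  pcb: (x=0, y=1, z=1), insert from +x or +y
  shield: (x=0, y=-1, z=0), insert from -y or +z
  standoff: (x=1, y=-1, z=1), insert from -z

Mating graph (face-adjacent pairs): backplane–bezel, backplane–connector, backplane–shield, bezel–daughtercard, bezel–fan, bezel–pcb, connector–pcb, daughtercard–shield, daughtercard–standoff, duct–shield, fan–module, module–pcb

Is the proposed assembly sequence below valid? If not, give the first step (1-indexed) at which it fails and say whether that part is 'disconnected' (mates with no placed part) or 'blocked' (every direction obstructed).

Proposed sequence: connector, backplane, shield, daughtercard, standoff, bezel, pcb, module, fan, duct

1. connector@(0, 1, 0) [-y clear] — {connector}
2. backplane@(0, 0, 0) [-z clear] — {backplane, connector}
3. shield@(0, -1, 0) [-y clear] — {backplane, connector, shield}
4. daughtercard@(0, -1, 1) [+y clear] — {backplane, connector, daughtercard, shield}
5. standoff@(1, -1, 1) [-z clear] — {backplane, connector, daughtercard, shield, standoff}
6. bezel@(0, 0, 1) [+y clear] — {backplane, bezel, connector, daughtercard, shield, standoff}
7. pcb@(0, 1, 1) [+x clear] — {backplane, bezel, connector, daughtercard, pcb, shield, standoff}
8. module@(-1, 1, 1) [-z clear] — {backplane, bezel, connector, daughtercard, module, pcb, shield, standoff}
9. fan@(-1, 0, 1) [-z clear] — {backplane, bezel, connector, daughtercard, fan, module, pcb, shield, standoff}
10. duct@(0, -1, -1) [+y clear] — {backplane, bezel, connector, daughtercard, duct, fan, module, pcb, shield, standoff}

Valid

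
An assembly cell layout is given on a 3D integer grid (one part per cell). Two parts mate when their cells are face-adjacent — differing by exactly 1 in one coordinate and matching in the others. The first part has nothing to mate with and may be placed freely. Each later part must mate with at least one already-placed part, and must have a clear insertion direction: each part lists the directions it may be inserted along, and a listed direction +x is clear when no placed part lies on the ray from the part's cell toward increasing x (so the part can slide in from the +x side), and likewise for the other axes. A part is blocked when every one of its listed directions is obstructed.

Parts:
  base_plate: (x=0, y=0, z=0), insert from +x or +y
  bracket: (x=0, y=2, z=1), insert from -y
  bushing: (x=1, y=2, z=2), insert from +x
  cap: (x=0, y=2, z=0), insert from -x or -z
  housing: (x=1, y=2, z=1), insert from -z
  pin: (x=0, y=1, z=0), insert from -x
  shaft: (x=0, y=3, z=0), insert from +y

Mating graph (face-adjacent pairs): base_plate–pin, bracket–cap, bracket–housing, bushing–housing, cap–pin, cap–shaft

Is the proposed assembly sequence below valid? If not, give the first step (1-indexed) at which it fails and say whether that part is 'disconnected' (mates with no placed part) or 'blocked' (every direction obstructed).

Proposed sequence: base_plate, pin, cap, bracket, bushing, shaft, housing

Invalid at step 5 (disconnected)

1. base_plate@(0, 0, 0) [+x clear] — {base_plate}
2. pin@(0, 1, 0) [-x clear] — {base_plate, pin}
3. cap@(0, 2, 0) [-x clear] — {base_plate, cap, pin}
4. bracket@(0, 2, 1) [-y clear] — {base_plate, bracket, cap, pin}
5. bushing@(1, 2, 2) — no placed neighbour ⇒ disconnected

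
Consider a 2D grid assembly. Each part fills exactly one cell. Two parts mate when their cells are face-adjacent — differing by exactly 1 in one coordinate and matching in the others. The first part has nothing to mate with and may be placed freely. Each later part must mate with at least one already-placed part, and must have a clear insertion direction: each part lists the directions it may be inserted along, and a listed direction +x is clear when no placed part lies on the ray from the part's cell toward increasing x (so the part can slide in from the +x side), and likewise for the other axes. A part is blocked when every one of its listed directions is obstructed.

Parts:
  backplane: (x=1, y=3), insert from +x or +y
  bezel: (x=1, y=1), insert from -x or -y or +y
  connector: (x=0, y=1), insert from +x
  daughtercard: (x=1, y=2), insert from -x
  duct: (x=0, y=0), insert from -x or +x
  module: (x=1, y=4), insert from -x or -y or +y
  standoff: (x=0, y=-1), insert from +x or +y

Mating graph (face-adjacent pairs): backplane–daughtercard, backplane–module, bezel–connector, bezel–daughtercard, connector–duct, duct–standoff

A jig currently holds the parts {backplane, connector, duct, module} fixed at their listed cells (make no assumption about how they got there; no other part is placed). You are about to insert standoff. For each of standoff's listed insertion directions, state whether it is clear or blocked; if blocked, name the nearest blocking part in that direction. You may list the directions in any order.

+x: clear; +y: blocked by duct

+x: ray from standoff(0, -1) has no placed part ⇒ clear
+y: nearest on ray is duct@(0, 0) ⇒ blocked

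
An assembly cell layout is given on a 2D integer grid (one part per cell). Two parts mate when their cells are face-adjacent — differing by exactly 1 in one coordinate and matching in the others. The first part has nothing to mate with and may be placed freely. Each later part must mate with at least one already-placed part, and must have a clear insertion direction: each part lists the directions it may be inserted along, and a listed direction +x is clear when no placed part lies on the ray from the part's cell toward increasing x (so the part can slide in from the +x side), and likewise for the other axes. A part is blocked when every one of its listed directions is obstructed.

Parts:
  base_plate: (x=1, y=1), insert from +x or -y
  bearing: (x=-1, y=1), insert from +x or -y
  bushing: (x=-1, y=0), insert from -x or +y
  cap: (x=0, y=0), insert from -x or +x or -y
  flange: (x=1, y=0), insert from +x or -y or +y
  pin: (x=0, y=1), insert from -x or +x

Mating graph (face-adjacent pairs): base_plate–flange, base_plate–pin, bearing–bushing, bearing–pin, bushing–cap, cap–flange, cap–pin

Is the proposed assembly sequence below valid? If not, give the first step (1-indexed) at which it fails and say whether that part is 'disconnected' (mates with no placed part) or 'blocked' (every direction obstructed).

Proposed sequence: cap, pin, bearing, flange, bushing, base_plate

1. cap@(0, 0) [-x clear] — {cap}
2. pin@(0, 1) [-x clear] — {cap, pin}
3. bearing@(-1, 1) [-y clear] — {bearing, cap, pin}
4. flange@(1, 0) [+x clear] — {bearing, cap, flange, pin}
5. bushing@(-1, 0) [-x clear] — {bearing, bushing, cap, flange, pin}
6. base_plate@(1, 1) [+x clear] — {base_plate, bearing, bushing, cap, flange, pin}

Valid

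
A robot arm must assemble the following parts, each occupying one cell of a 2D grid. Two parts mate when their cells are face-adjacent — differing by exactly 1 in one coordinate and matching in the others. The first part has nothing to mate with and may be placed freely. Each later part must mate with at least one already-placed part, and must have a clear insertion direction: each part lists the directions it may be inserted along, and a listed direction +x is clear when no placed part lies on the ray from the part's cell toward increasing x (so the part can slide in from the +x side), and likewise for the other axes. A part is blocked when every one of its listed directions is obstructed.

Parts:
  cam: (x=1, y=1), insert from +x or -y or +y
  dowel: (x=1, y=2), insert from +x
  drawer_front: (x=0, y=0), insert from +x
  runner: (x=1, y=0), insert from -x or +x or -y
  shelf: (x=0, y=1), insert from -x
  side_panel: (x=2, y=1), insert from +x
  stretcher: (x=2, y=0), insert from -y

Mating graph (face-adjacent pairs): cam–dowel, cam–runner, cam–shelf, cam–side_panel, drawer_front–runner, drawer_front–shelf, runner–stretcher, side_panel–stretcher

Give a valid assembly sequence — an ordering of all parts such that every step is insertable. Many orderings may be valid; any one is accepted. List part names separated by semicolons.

cam; side_panel; dowel; shelf; drawer_front; stretcher; runner

1. cam@(1, 1) [+x clear] — {cam}
2. side_panel@(2, 1) [+x clear] — {cam, side_panel}
3. dowel@(1, 2) [+x clear] — {cam, dowel, side_panel}
4. shelf@(0, 1) [-x clear] — {cam, dowel, shelf, side_panel}
5. drawer_front@(0, 0) [+x clear] — {cam, dowel, drawer_front, shelf, side_panel}
6. stretcher@(2, 0) [-y clear] — {cam, dowel, drawer_front, shelf, side_panel, stretcher}
7. runner@(1, 0) [-y clear] — {cam, dowel, drawer_front, runner, shelf, side_panel, stretcher}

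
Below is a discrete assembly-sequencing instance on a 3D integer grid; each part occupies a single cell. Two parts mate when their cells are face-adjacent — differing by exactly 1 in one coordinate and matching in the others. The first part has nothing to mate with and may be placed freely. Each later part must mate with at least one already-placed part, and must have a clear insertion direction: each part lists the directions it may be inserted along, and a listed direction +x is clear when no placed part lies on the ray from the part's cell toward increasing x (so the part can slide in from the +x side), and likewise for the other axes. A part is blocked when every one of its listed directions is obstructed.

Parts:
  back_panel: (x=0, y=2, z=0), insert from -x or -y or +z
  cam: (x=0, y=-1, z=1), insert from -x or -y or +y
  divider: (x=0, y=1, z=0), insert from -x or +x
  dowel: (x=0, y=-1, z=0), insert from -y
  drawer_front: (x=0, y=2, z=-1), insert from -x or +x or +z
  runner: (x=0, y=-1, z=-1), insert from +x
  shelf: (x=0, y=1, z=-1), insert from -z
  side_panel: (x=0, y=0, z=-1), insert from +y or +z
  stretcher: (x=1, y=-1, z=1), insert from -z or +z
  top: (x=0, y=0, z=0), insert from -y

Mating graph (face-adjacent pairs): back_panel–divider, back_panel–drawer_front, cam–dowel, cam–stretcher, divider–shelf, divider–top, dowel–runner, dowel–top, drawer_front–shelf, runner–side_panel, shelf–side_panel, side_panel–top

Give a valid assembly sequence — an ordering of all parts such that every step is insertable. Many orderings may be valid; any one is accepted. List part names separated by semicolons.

side_panel; shelf; runner; divider; back_panel; drawer_front; top; dowel; cam; stretcher

1. side_panel@(0, 0, -1) [+y clear] — {side_panel}
2. shelf@(0, 1, -1) [-z clear] — {shelf, side_panel}
3. runner@(0, -1, -1) [+x clear] — {runner, shelf, side_panel}
4. divider@(0, 1, 0) [-x clear] — {divider, runner, shelf, side_panel}
5. back_panel@(0, 2, 0) [-x clear] — {back_panel, divider, runner, shelf, side_panel}
6. drawer_front@(0, 2, -1) [-x clear] — {back_panel, divider, drawer_front, runner, shelf, side_panel}
7. top@(0, 0, 0) [-y clear] — {back_panel, divider, drawer_front, runner, shelf, side_panel, top}
8. dowel@(0, -1, 0) [-y clear] — {back_panel, divider, dowel, drawer_front, runner, shelf, side_panel, top}
9. cam@(0, -1, 1) [-x clear] — {back_panel, cam, divider, dowel, drawer_front, runner, shelf, side_panel, top}
10. stretcher@(1, -1, 1) [-z clear] — {back_panel, cam, divider, dowel, drawer_front, runner, shelf, side_panel, stretcher, top}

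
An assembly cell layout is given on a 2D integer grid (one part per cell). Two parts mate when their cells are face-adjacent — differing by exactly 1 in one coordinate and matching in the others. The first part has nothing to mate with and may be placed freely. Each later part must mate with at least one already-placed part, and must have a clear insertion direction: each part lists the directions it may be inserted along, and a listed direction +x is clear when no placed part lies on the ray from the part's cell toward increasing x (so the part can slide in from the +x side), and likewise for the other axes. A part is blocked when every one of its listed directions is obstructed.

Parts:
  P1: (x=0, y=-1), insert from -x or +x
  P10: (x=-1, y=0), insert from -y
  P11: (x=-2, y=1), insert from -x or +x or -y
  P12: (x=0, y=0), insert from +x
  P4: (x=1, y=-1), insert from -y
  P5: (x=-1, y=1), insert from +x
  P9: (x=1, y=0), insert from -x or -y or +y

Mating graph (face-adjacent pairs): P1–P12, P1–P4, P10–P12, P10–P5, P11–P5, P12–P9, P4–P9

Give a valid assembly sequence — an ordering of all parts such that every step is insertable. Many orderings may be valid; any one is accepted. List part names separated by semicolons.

P4; P1; P12; P9; P10; P5; P11

1. P4@(1, -1) [-y clear] — {P4}
2. P1@(0, -1) [-x clear] — {P1, P4}
3. P12@(0, 0) [+x clear] — {P1, P12, P4}
4. P9@(1, 0) [+y clear] — {P1, P12, P4, P9}
5. P10@(-1, 0) [-y clear] — {P1, P10, P12, P4, P9}
6. P5@(-1, 1) [+x clear] — {P1, P10, P12, P4, P5, P9}
7. P11@(-2, 1) [-x clear] — {P1, P10, P11, P12, P4, P5, P9}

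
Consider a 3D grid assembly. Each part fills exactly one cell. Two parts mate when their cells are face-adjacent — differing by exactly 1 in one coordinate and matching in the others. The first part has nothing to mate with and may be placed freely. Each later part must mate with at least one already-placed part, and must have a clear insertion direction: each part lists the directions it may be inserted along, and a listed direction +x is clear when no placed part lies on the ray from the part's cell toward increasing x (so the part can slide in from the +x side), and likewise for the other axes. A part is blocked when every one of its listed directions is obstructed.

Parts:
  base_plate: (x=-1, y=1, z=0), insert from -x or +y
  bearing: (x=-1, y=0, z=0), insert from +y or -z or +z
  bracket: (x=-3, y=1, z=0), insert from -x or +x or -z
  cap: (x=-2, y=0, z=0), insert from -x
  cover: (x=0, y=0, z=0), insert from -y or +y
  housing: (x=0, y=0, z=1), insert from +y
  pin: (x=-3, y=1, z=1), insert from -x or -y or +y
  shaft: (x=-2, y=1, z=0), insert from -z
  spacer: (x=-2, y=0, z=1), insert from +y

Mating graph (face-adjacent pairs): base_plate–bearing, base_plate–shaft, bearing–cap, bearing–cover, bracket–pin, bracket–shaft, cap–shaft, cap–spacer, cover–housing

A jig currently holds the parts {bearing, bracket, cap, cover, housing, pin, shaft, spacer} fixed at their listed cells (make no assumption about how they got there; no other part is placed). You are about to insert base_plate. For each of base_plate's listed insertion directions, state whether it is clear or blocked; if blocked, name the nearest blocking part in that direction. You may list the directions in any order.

+y: clear; -x: blocked by shaft

-x: nearest on ray is shaft@(-2, 1, 0) ⇒ blocked
+y: ray from base_plate(-1, 1, 0) has no placed part ⇒ clear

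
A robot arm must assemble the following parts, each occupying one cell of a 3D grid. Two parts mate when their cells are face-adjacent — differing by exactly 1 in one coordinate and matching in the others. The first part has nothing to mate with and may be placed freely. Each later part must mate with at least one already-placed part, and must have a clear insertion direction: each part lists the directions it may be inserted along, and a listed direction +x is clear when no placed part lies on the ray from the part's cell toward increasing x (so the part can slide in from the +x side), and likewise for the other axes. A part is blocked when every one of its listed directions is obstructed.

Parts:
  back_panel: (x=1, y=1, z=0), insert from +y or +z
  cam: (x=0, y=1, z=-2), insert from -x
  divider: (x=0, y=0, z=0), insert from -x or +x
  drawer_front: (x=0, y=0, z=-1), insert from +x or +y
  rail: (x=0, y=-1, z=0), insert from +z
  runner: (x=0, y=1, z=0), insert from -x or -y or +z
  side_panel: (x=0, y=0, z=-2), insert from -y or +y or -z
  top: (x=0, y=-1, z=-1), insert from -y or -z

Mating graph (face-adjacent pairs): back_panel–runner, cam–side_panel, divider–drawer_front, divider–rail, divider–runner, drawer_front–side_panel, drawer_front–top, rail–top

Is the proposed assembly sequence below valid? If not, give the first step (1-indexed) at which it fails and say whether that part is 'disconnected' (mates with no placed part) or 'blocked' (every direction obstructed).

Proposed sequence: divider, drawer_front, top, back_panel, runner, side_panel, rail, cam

Invalid at step 4 (disconnected)

1. divider@(0, 0, 0) [-x clear] — {divider}
2. drawer_front@(0, 0, -1) [+x clear] — {divider, drawer_front}
3. top@(0, -1, -1) [-y clear] — {divider, drawer_front, top}
4. back_panel@(1, 1, 0) — no placed neighbour ⇒ disconnected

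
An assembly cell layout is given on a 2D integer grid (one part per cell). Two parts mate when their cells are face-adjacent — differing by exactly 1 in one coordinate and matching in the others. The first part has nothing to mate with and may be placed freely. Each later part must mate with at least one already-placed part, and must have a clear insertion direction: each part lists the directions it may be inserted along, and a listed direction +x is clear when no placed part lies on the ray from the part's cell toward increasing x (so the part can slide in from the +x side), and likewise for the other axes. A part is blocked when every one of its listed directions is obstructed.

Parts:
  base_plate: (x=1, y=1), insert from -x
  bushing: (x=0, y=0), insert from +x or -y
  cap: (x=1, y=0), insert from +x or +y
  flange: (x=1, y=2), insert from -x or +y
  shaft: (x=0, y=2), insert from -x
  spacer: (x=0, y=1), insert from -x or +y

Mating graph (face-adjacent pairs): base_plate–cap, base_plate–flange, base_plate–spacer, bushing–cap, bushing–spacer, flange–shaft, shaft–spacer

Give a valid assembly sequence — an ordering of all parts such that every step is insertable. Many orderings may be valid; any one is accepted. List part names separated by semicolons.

bushing; cap; base_plate; spacer; shaft; flange

1. bushing@(0, 0) [+x clear] — {bushing}
2. cap@(1, 0) [+x clear] — {bushing, cap}
3. base_plate@(1, 1) [-x clear] — {base_plate, bushing, cap}
4. spacer@(0, 1) [-x clear] — {base_plate, bushing, cap, spacer}
5. shaft@(0, 2) [-x clear] — {base_plate, bushing, cap, shaft, spacer}
6. flange@(1, 2) [+y clear] — {base_plate, bushing, cap, flange, shaft, spacer}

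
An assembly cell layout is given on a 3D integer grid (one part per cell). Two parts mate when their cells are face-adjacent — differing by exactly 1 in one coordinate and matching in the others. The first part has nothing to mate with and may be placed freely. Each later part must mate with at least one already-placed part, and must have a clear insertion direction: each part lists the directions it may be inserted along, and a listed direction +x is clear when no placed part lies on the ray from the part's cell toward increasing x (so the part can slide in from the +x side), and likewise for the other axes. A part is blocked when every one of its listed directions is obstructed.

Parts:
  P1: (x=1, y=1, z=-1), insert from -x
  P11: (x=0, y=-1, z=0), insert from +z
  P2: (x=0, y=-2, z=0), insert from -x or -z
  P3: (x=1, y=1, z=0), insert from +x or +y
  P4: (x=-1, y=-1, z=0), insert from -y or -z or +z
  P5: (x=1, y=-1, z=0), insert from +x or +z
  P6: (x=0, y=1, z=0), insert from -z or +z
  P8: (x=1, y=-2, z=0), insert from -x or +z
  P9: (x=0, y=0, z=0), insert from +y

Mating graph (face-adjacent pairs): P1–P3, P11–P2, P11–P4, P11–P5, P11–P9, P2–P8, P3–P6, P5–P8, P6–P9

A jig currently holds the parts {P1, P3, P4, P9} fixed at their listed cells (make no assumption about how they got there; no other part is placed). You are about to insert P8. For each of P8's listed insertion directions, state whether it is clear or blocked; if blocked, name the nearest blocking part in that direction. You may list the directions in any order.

-x: ray from P8(1, -2, 0) has no placed part ⇒ clear
+z: ray from P8(1, -2, 0) has no placed part ⇒ clear

+z: clear; -x: clear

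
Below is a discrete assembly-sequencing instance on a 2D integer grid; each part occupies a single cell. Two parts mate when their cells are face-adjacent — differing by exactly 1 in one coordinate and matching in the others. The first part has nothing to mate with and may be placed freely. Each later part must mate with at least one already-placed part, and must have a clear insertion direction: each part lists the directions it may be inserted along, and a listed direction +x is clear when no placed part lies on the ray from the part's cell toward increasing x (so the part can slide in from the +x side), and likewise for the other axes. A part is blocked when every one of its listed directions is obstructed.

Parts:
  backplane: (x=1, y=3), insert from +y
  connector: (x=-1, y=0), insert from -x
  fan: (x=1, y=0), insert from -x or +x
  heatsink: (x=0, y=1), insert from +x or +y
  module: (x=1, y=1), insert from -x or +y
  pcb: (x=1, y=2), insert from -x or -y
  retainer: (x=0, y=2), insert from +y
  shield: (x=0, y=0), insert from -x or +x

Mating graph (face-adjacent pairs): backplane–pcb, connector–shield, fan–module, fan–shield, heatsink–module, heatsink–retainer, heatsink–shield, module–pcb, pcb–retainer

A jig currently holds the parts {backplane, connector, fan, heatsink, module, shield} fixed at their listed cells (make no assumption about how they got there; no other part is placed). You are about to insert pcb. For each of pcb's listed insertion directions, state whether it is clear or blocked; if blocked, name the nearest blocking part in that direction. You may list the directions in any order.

-x: clear; -y: blocked by module

-x: ray from pcb(1, 2) has no placed part ⇒ clear
-y: nearest on ray is module@(1, 1) ⇒ blocked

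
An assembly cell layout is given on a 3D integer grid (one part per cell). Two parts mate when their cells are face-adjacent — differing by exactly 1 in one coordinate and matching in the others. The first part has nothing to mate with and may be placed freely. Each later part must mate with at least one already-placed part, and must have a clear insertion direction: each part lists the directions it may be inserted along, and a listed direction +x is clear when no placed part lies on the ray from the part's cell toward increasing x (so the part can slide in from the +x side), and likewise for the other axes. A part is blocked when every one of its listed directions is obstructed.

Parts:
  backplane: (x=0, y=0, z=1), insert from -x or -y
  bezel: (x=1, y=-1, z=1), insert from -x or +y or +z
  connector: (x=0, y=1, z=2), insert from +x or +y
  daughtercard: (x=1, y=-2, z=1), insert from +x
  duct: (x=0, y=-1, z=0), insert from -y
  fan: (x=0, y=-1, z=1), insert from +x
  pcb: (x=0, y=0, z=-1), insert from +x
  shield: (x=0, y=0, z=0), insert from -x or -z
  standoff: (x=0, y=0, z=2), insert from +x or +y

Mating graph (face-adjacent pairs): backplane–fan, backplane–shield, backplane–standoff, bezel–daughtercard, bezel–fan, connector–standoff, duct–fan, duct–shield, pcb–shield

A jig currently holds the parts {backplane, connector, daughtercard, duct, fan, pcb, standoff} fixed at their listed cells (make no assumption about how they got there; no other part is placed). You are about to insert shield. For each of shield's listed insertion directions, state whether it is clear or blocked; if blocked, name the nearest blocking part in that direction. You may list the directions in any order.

-x: clear; -z: blocked by pcb

-x: ray from shield(0, 0, 0) has no placed part ⇒ clear
-z: nearest on ray is pcb@(0, 0, -1) ⇒ blocked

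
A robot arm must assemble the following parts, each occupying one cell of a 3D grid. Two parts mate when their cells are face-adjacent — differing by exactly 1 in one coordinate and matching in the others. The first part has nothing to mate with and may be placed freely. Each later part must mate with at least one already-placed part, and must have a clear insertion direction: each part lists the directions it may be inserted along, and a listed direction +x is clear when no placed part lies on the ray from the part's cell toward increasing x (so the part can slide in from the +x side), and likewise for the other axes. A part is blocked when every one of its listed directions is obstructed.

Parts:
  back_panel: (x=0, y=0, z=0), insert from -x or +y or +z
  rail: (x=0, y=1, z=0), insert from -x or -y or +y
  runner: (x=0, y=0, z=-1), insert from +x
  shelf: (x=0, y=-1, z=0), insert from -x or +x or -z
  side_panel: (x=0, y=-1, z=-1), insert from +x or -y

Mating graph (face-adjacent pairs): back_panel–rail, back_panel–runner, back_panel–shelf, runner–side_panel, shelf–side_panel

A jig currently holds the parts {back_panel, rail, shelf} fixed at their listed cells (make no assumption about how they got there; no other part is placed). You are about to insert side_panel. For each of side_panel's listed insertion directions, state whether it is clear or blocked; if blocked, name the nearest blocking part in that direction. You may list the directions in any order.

+x: clear; -y: clear

+x: ray from side_panel(0, -1, -1) has no placed part ⇒ clear
-y: ray from side_panel(0, -1, -1) has no placed part ⇒ clear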